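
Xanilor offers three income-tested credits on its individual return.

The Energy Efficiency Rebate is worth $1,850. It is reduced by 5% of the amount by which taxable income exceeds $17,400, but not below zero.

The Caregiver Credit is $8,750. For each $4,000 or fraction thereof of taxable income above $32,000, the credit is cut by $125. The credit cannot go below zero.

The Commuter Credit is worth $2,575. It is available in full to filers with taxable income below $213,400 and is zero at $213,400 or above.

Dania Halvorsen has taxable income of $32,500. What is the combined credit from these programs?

$12,295

Energy Efficiency Rebate: 5% of the $15,100 excess over $17,400 is $755; credit = $1,850 − $755 = $1,095.
Caregiver Credit: income exceeds $32,000 by $500, which is 1 full-or-partial $4,000 increment; reduction = 1 × $125 = $125, leaving $8,625.
Commuter Credit: $32,500 is below the $213,400 cutoff, so the full $2,575 applies.
Total: $1,095 + $8,625 + $2,575 = $12,295.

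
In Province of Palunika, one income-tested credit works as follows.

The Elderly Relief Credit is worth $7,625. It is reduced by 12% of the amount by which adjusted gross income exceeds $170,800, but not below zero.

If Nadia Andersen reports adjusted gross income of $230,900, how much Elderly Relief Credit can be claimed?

Elderly Relief Credit: 12% of the $60,100 excess over $170,800 is $7,212; credit = $7,625 − $7,212 = $413.

$413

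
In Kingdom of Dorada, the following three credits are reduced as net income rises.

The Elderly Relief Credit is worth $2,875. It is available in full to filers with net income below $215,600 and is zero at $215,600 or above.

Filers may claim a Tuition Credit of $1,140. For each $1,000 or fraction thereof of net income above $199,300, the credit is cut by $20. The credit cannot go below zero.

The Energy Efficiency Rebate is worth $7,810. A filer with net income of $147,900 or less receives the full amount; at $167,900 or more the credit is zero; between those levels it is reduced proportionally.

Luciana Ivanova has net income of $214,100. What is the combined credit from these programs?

Elderly Relief Credit: $214,100 is below the $215,600 cutoff, so the full $2,875 applies.
Tuition Credit: income exceeds $199,300 by $14,800, which is 15 full-or-partial $1,000 increments; reduction = 15 × $20 = $300, leaving $840.
Energy Efficiency Rebate: $214,100 is at or above $167,900, so the credit is $0.
Total: $2,875 + $840 + $0 = $3,715.

$3,715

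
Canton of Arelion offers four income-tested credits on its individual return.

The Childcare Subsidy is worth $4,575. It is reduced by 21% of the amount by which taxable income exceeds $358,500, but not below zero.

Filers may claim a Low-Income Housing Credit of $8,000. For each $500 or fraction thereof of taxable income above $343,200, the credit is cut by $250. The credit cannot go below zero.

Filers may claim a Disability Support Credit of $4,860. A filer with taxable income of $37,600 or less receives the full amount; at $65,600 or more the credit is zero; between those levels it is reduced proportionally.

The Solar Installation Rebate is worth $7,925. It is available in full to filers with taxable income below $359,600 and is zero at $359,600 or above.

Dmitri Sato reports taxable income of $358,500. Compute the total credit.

Childcare Subsidy: $358,500 is at or below the $358,500 threshold, so the full $4,575 applies.
Low-Income Housing Credit: income exceeds $343,200 by $15,300, which is 31 full-or-partial $500 increments; reduction = 31 × $250 = $7,750, leaving $250.
Disability Support Credit: $358,500 is at or above $65,600, so the credit is $0.
Solar Installation Rebate: $358,500 is below the $359,600 cutoff, so the full $7,925 applies.
Total: $4,575 + $250 + $0 + $7,925 = $12,750.

$12,750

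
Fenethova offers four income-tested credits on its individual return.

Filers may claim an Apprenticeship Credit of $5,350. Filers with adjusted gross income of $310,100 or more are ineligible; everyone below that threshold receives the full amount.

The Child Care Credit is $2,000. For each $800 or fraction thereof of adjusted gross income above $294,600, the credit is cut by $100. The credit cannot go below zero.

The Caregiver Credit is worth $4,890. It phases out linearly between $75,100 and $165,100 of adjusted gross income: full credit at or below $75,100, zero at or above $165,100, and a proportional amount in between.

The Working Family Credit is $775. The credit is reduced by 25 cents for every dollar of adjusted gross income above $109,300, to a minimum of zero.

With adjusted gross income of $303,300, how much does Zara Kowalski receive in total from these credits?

Apprenticeship Credit: $303,300 is below the $310,100 cutoff, so the full $5,350 applies.
Child Care Credit: income exceeds $294,600 by $8,700, which is 11 full-or-partial $800 increments; reduction = 11 × $100 = $1,100, leaving $900.
Caregiver Credit: $303,300 is at or above $165,100, so the credit is $0.
Working Family Credit: 25% of the $194,000 excess over $109,300 is $48,500 ≥ base, so the credit is $0.
Total: $5,350 + $900 + $0 + $0 = $6,250.

$6,250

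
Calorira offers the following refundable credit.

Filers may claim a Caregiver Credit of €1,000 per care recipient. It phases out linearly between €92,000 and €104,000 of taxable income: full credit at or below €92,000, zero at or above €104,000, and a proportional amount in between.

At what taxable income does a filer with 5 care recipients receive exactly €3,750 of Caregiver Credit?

€95,000

Full credit = 5 × €1,000 = €5,000.
€3,750 is 3,750/5,000 of the full €5,000, so 1,250/5,000 of the €12,000 range has been used: income = €92,000 + €12,000 × 1,250/5,000 = €95,000.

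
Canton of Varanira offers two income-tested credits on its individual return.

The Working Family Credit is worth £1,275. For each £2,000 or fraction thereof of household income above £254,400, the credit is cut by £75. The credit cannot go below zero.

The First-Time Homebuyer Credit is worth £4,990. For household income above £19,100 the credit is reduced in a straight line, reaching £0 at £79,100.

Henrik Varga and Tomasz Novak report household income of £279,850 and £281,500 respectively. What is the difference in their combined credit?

Henrik (£279,850): Working Family Credit: income exceeds £254,400 by £25,450, which is 13 full-or-partial £2,000 increments; reduction = 13 × £75 = £975, leaving £300. First-Time Homebuyer Credit: £279,850 is at or above £79,100, so the credit is £0. total £300 + £0 = £300
Tomasz (£281,500): Working Family Credit: income exceeds £254,400 by £27,100, which is 14 full-or-partial £2,000 increments; reduction = 14 × £75 = £1,050, leaving £225. First-Time Homebuyer Credit: £281,500 is at or above £79,100, so the credit is £0. total £225 + £0 = £225
Difference: |£300 − £225| = £75.

£75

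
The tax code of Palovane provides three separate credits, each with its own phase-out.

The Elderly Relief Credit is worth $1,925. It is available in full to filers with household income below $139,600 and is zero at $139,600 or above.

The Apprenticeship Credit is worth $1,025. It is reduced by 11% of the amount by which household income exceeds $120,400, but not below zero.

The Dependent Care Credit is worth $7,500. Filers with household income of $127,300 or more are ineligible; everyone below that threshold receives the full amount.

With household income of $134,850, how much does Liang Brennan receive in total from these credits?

Elderly Relief Credit: $134,850 is below the $139,600 cutoff, so the full $1,925 applies.
Apprenticeship Credit: 11% of the $14,450 excess over $120,400 is $1,589.50 ≥ base, so the credit is $0.
Dependent Care Credit: $134,850 meets or exceeds the $127,300 cutoff, so the credit is $0.
Total: $1,925 + $0 + $0 = $1,925.

$1,925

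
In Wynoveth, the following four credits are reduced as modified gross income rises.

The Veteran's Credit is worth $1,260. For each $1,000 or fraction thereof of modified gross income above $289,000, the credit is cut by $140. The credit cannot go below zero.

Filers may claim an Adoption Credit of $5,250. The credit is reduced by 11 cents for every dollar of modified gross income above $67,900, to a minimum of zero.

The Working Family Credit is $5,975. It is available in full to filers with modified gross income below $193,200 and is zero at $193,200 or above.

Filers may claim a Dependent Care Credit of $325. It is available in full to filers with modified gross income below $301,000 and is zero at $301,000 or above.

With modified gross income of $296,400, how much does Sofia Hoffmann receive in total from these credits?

$465

Veteran's Credit: income exceeds $289,000 by $7,400, which is 8 full-or-partial $1,000 increments; reduction = 8 × $140 = $1,120, leaving $140.
Adoption Credit: 11% of the $228,500 excess over $67,900 is $25,135 ≥ base, so the credit is $0.
Working Family Credit: $296,400 meets or exceeds the $193,200 cutoff, so the credit is $0.
Dependent Care Credit: $296,400 is below the $301,000 cutoff, so the full $325 applies.
Total: $140 + $0 + $0 + $325 = $465.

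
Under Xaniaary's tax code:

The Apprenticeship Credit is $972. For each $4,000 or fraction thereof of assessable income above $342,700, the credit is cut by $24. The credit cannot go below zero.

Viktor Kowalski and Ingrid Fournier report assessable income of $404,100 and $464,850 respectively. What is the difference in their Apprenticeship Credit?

$360

Viktor ($404,100): Apprenticeship Credit: income exceeds $342,700 by $61,400, which is 16 full-or-partial $4,000 increments; reduction = 16 × $24 = $384, leaving $588.
Ingrid ($464,850): Apprenticeship Credit: income exceeds $342,700 by $122,150, which is 31 full-or-partial $4,000 increments; reduction = 31 × $24 = $744, leaving $228.
Difference: |$588 − $228| = $360.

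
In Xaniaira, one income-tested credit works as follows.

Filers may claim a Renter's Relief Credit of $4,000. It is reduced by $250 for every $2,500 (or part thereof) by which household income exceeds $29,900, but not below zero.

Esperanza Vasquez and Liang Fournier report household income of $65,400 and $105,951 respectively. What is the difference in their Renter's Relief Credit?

Esperanza ($65,400): Renter's Relief Credit: income exceeds $29,900 by $35,500, which is 15 full-or-partial $2,500 increments; reduction = 15 × $250 = $3,750, leaving $250.
Liang ($105,951): Renter's Relief Credit: income exceeds $29,900 by $76,051 → 31 increments × $250 = $7,750 ≥ base, so the credit is $0.
Difference: |$250 − $0| = $250.

$250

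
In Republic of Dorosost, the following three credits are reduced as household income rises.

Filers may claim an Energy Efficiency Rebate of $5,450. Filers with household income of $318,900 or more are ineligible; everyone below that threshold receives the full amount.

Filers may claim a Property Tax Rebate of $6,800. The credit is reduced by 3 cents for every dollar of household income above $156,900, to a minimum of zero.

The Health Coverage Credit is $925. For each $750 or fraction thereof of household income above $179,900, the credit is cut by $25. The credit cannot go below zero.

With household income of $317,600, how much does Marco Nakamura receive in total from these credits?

$7,429

Energy Efficiency Rebate: $317,600 is below the $318,900 cutoff, so the full $5,450 applies.
Property Tax Rebate: 3% of the $160,700 excess over $156,900 is $4,821; credit = $6,800 − $4,821 = $1,979.
Health Coverage Credit: income exceeds $179,900 by $137,700 → 184 increments × $25 = $4,600 ≥ base, so the credit is $0.
Total: $5,450 + $1,979 + $0 = $7,429.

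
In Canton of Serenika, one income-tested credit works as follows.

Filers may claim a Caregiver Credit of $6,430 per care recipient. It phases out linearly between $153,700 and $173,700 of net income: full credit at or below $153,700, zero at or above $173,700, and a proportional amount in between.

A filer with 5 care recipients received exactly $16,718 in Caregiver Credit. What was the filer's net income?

$163,300

Full credit = 5 × $6,430 = $32,150.
$16,718 is 16,718/32,150 of the full $32,150, so 15,432/32,150 of the $20,000 range has been used: income = $153,700 + $20,000 × 15,432/32,150 = $163,300.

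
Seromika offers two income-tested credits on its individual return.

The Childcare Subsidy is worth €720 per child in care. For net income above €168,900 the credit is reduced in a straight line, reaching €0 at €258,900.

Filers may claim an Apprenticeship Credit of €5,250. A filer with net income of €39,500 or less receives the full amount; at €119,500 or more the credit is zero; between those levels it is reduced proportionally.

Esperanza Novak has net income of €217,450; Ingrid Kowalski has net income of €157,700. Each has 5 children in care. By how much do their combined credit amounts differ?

Esperanza (€217,450): Childcare Subsidy: base = 5 × €720 = €3,600. €217,450 is €48,550 into a €90,000 phase-out range, leaving 41,450/90,000 of the credit: €3,600 × 41,450/90,000 = €1,658. Apprenticeship Credit: €217,450 is at or above €119,500, so the credit is €0. total €1,658 + €0 = €1,658
Ingrid (€157,700): Childcare Subsidy: base = 5 × €720 = €3,600. €157,700 is at or below the €168,900 threshold, so the full €3,600 applies. Apprenticeship Credit: €157,700 is at or above €119,500, so the credit is €0. total €3,600 + €0 = €3,600
Difference: |€1,658 − €3,600| = €1,942.

€1,942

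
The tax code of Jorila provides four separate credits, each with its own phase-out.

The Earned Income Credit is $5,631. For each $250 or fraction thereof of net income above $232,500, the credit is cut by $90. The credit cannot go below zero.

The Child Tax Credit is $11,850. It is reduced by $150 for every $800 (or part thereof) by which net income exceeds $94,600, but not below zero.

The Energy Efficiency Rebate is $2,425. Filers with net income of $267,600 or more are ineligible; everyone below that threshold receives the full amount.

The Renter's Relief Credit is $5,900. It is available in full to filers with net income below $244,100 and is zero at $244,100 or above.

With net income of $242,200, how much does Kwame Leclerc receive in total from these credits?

Earned Income Credit: income exceeds $232,500 by $9,700, which is 39 full-or-partial $250 increments; reduction = 39 × $90 = $3,510, leaving $2,121.
Child Tax Credit: income exceeds $94,600 by $147,600 → 185 increments × $150 = $27,750 ≥ base, so the credit is $0.
Energy Efficiency Rebate: $242,200 is below the $267,600 cutoff, so the full $2,425 applies.
Renter's Relief Credit: $242,200 is below the $244,100 cutoff, so the full $5,900 applies.
Total: $2,121 + $0 + $2,425 + $5,900 = $10,446.

$10,446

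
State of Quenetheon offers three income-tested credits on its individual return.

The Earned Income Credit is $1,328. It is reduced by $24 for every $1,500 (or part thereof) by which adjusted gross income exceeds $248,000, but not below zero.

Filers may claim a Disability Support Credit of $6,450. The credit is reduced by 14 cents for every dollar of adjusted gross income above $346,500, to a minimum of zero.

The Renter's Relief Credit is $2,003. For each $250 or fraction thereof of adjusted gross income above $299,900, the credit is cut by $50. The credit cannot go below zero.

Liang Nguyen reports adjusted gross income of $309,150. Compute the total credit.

$6,947

Earned Income Credit: income exceeds $248,000 by $61,150, which is 41 full-or-partial $1,500 increments; reduction = 41 × $24 = $984, leaving $344.
Disability Support Credit: $309,150 is at or below the $346,500 threshold, so the full $6,450 applies.
Renter's Relief Credit: income exceeds $299,900 by $9,250, which is 37 full-or-partial $250 increments; reduction = 37 × $50 = $1,850, leaving $153.
Total: $344 + $6,450 + $153 = $6,947.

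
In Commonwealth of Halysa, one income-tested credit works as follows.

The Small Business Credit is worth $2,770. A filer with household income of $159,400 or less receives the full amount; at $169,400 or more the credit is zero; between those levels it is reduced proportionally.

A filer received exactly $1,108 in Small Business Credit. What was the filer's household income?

$1,108 is 1,108/2,770 of the full $2,770, so 1,662/2,770 of the $10,000 range has been used: income = $159,400 + $10,000 × 1,662/2,770 = $165,400.

$165,400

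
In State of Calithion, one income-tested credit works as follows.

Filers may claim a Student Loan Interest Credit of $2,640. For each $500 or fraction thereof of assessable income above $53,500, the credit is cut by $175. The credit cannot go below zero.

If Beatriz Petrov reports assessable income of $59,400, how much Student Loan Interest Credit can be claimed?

$540

Student Loan Interest Credit: income exceeds $53,500 by $5,900, which is 12 full-or-partial $500 increments; reduction = 12 × $175 = $2,100, leaving $540.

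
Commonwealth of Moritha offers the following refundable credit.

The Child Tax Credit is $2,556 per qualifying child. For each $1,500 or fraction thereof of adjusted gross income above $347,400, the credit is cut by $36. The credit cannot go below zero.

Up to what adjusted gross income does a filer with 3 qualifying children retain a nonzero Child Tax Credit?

Full credit = 3 × $2,556 = $7,668.
After 212 increments the reduction is 212 × $36 = $7,632, leaving $36; one more increment wipes it out. Increment 212 ends at excess 212 × $1,500 = $318,000, so the highest qualifying income is $347,400 + $318,000 = $665,400.

$665,400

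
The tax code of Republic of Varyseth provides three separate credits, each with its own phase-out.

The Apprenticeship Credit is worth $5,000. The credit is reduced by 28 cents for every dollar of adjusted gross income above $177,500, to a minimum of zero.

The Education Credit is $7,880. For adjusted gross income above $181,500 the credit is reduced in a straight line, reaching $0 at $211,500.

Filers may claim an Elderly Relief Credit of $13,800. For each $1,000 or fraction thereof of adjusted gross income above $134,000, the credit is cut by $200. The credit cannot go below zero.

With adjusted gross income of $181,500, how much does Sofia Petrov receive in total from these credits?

$15,960

Apprenticeship Credit: 28% of the $4,000 excess over $177,500 is $1,120; credit = $5,000 − $1,120 = $3,880.
Education Credit: $181,500 is at or below the $181,500 threshold, so the full $7,880 applies.
Elderly Relief Credit: income exceeds $134,000 by $47,500, which is 48 full-or-partial $1,000 increments; reduction = 48 × $200 = $9,600, leaving $4,200.
Total: $3,880 + $7,880 + $4,200 = $15,960.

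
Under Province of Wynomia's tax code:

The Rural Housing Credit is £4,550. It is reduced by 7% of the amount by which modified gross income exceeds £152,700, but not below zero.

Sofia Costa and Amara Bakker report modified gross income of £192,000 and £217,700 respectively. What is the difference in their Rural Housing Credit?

£1,799

Sofia (£192,000): Rural Housing Credit: 7% of the £39,300 excess over £152,700 is £2,751; credit = £4,550 − £2,751 = £1,799.
Amara (£217,700): Rural Housing Credit: 7% of the £65,000 excess over £152,700 is £4,550 ≥ base, so the credit is £0.
Difference: |£1,799 − £0| = £1,799.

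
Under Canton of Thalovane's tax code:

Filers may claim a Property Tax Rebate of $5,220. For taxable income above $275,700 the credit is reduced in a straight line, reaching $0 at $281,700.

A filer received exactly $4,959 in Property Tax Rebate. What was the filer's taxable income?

$276,000

$4,959 is 4,959/5,220 of the full $5,220, so 261/5,220 of the $6,000 range has been used: income = $275,700 + $6,000 × 261/5,220 = $276,000.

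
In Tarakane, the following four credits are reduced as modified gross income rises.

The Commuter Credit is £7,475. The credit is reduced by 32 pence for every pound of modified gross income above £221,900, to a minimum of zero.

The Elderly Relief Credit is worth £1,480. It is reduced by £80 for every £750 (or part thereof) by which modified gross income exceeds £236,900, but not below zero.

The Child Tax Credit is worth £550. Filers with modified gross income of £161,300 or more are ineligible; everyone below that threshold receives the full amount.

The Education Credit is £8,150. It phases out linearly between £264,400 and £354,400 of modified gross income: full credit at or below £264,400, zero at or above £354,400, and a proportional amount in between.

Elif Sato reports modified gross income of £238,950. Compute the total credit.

Commuter Credit: 32% of the £17,050 excess over £221,900 is £5,456; credit = £7,475 − £5,456 = £2,019.
Elderly Relief Credit: income exceeds £236,900 by £2,050, which is 3 full-or-partial £750 increments; reduction = 3 × £80 = £240, leaving £1,240.
Child Tax Credit: £238,950 meets or exceeds the £161,300 cutoff, so the credit is £0.
Education Credit: £238,950 is at or below the £264,400 threshold, so the full £8,150 applies.
Total: £2,019 + £1,240 + £0 + £8,150 = £11,409.

£11,409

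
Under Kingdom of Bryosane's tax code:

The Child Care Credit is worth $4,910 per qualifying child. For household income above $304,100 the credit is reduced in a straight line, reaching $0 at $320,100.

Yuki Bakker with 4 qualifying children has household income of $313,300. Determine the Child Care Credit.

Child Care Credit: base = 4 × $4,910 = $19,640. $313,300 is $9,200 into a $16,000 phase-out range, leaving 6,800/16,000 of the credit: $19,640 × 6,800/16,000 = $8,347.

$8,347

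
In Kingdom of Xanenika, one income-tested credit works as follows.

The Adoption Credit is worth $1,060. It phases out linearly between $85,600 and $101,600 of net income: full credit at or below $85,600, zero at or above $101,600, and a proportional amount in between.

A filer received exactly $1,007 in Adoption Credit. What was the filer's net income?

$1,007 is 1,007/1,060 of the full $1,060, so 53/1,060 of the $16,000 range has been used: income = $85,600 + $16,000 × 53/1,060 = $86,400.

$86,400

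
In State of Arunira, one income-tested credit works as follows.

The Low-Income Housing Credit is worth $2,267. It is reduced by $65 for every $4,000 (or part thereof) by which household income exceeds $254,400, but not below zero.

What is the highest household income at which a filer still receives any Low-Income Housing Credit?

$390,400

After 34 increments the reduction is 34 × $65 = $2,210, leaving $57; one more increment wipes it out. Increment 34 ends at excess 34 × $4,000 = $136,000, so the highest qualifying income is $254,400 + $136,000 = $390,400.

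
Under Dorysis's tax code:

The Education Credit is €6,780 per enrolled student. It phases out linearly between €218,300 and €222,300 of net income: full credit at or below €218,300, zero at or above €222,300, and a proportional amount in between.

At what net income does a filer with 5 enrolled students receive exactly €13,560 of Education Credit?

€220,700

Full credit = 5 × €6,780 = €33,900.
€13,560 is 13,560/33,900 of the full €33,900, so 20,340/33,900 of the €4,000 range has been used: income = €218,300 + €4,000 × 20,340/33,900 = €220,700.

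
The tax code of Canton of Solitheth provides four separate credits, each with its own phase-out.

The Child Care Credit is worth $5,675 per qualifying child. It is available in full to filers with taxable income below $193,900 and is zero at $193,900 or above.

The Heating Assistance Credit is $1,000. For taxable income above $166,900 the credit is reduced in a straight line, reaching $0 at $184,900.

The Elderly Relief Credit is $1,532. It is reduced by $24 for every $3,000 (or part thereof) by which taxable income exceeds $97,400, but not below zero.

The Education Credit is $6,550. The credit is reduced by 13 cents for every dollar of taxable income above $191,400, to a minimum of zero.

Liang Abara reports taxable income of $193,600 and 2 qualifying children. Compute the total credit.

Child Care Credit: base = 2 × $5,675 = $11,350. $193,600 is below the $193,900 cutoff, so the full $11,350 applies.
Heating Assistance Credit: $193,600 is at or above $184,900, so the credit is $0.
Elderly Relief Credit: income exceeds $97,400 by $96,200, which is 33 full-or-partial $3,000 increments; reduction = 33 × $24 = $792, leaving $740.
Education Credit: 13% of the $2,200 excess over $191,400 is $286; credit = $6,550 − $286 = $6,264.
Total: $11,350 + $0 + $740 + $6,264 = $18,354.

$18,354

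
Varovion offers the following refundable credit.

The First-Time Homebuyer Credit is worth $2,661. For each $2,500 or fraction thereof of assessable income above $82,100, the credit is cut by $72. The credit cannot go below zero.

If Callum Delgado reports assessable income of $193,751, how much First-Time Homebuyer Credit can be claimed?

First-Time Homebuyer Credit: income exceeds $82,100 by $111,651 → 45 increments × $72 = $3,240 ≥ base, so the credit is $0.

$0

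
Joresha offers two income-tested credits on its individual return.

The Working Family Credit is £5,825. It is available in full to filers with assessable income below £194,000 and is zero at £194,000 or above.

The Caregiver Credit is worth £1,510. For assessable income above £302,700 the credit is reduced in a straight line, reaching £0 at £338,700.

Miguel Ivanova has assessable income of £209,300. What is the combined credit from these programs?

£1,510

Working Family Credit: £209,300 meets or exceeds the £194,000 cutoff, so the credit is £0.
Caregiver Credit: £209,300 is at or below the £302,700 threshold, so the full £1,510 applies.
Total: £0 + £1,510 = £1,510.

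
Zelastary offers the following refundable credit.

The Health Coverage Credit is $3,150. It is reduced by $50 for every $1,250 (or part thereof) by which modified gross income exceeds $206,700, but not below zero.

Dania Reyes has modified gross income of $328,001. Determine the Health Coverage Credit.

$0

Health Coverage Credit: income exceeds $206,700 by $121,301 → 98 increments × $50 = $4,900 ≥ base, so the credit is $0.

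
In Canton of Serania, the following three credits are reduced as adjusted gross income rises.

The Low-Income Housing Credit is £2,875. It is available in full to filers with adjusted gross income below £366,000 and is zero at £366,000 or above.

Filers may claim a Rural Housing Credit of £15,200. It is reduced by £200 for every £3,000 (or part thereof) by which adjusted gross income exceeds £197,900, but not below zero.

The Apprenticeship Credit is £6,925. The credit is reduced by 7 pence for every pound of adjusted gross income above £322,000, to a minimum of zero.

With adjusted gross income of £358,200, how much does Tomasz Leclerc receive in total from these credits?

Low-Income Housing Credit: £358,200 is below the £366,000 cutoff, so the full £2,875 applies.
Rural Housing Credit: income exceeds £197,900 by £160,300, which is 54 full-or-partial £3,000 increments; reduction = 54 × £200 = £10,800, leaving £4,400.
Apprenticeship Credit: 7% of the £36,200 excess over £322,000 is £2,534; credit = £6,925 − £2,534 = £4,391.
Total: £2,875 + £4,400 + £4,391 = £11,666.

£11,666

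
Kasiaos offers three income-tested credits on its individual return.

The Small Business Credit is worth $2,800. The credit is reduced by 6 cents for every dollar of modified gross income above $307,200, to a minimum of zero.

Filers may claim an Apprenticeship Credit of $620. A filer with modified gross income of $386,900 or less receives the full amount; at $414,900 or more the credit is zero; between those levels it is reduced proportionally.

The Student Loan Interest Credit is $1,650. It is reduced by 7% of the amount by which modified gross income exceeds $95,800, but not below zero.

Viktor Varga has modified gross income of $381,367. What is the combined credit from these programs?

$620

Small Business Credit: 6% of the $74,167 excess over $307,200 is $4,450.02 ≥ base, so the credit is $0.
Apprenticeship Credit: $381,367 is at or below the $386,900 threshold, so the full $620 applies.
Student Loan Interest Credit: 7% of the $285,567 excess over $95,800 is $19,989.69 ≥ base, so the credit is $0.
Total: $0 + $620 + $0 = $620.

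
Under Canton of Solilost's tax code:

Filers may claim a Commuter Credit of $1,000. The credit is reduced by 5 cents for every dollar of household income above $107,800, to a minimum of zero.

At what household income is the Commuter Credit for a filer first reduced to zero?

The credit falls by 5% of each dollar above $107,800, so it reaches zero when the excess is $1,000 / 5% = $20,000: income = $107,800 + $20,000 = $127,800.

$127,800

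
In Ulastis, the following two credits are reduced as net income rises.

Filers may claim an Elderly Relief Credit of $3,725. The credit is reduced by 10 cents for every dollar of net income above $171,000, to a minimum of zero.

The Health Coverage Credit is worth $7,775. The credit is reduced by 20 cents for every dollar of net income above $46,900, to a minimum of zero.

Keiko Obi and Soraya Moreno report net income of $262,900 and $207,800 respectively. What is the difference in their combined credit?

$45

Keiko ($262,900): Elderly Relief Credit: 10% of the $91,900 excess over $171,000 is $9,190 ≥ base, so the credit is $0. Health Coverage Credit: 20% of the $216,000 excess over $46,900 is $43,200 ≥ base, so the credit is $0. total $0 + $0 = $0
Soraya ($207,800): Elderly Relief Credit: 10% of the $36,800 excess over $171,000 is $3,680; credit = $3,725 − $3,680 = $45. Health Coverage Credit: 20% of the $160,900 excess over $46,900 is $32,180 ≥ base, so the credit is $0. total $45 + $0 = $45
Difference: |$0 − $45| = $45.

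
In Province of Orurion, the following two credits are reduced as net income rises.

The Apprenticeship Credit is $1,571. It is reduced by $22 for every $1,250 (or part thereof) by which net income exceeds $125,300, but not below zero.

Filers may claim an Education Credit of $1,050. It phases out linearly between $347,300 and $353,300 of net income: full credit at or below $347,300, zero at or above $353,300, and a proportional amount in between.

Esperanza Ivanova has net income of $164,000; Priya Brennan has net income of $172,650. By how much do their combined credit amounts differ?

$154

Esperanza ($164,000): Apprenticeship Credit: income exceeds $125,300 by $38,700, which is 31 full-or-partial $1,250 increments; reduction = 31 × $22 = $682, leaving $889. Education Credit: $164,000 is at or below the $347,300 threshold, so the full $1,050 applies. total $889 + $1,050 = $1,939
Priya ($172,650): Apprenticeship Credit: income exceeds $125,300 by $47,350, which is 38 full-or-partial $1,250 increments; reduction = 38 × $22 = $836, leaving $735. Education Credit: $172,650 is at or below the $347,300 threshold, so the full $1,050 applies. total $735 + $1,050 = $1,785
Difference: |$1,939 − $1,785| = $154.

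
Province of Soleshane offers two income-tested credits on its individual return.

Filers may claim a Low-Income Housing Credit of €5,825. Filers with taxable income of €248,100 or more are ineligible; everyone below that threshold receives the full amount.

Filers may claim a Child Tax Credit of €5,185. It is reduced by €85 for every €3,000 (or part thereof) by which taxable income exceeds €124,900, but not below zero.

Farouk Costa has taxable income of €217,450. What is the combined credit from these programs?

Low-Income Housing Credit: €217,450 is below the €248,100 cutoff, so the full €5,825 applies.
Child Tax Credit: income exceeds €124,900 by €92,550, which is 31 full-or-partial €3,000 increments; reduction = 31 × €85 = €2,635, leaving €2,550.
Total: €5,825 + €2,550 = €8,375.

€8,375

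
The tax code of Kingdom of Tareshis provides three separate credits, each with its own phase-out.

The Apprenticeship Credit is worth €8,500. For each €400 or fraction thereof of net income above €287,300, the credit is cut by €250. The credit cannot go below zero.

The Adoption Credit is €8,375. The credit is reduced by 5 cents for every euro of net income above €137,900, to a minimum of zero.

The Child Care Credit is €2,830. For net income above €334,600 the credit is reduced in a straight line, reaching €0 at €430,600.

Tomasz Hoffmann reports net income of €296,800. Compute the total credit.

€5,760

Apprenticeship Credit: income exceeds €287,300 by €9,500, which is 24 full-or-partial €400 increments; reduction = 24 × €250 = €6,000, leaving €2,500.
Adoption Credit: 5% of the €158,900 excess over €137,900 is €7,945; credit = €8,375 − €7,945 = €430.
Child Care Credit: €296,800 is at or below the €334,600 threshold, so the full €2,830 applies.
Total: €2,500 + €430 + €2,830 = €5,760.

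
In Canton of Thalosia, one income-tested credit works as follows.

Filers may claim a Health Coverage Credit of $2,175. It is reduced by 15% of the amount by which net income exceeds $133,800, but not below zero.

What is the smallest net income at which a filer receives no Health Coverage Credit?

$148,300

The credit falls by 15% of each dollar above $133,800, so it reaches zero when the excess is $2,175 / 15% = $14,500: income = $133,800 + $14,500 = $148,300.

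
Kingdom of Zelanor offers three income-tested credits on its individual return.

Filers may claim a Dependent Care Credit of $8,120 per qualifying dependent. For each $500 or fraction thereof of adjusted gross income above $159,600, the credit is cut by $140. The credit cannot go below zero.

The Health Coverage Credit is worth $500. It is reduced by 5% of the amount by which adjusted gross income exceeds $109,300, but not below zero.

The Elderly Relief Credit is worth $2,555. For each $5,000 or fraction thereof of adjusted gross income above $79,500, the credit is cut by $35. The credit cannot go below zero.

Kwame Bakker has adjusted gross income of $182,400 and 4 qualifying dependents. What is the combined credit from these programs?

Dependent Care Credit: base = 4 × $8,120 = $32,480. income exceeds $159,600 by $22,800, which is 46 full-or-partial $500 increments; reduction = 46 × $140 = $6,440, leaving $26,040.
Health Coverage Credit: 5% of the $73,100 excess over $109,300 is $3,655 ≥ base, so the credit is $0.
Elderly Relief Credit: income exceeds $79,500 by $102,900, which is 21 full-or-partial $5,000 increments; reduction = 21 × $35 = $735, leaving $1,820.
Total: $26,040 + $0 + $1,820 = $27,860.

$27,860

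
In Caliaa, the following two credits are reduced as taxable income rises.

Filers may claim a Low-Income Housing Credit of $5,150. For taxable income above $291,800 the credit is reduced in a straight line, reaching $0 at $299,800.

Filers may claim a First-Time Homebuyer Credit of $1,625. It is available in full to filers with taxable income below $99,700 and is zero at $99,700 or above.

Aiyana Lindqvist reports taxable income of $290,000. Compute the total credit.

$5,150

Low-Income Housing Credit: $290,000 is at or below the $291,800 threshold, so the full $5,150 applies.
First-Time Homebuyer Credit: $290,000 meets or exceeds the $99,700 cutoff, so the credit is $0.
Total: $5,150 + $0 = $5,150.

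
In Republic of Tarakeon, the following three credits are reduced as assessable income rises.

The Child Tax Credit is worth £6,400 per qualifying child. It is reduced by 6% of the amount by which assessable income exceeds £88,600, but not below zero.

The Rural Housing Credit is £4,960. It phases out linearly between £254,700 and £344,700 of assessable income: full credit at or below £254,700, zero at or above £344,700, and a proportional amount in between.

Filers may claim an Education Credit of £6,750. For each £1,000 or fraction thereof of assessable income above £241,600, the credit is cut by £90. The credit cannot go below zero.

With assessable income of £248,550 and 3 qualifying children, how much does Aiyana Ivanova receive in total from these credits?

Child Tax Credit: base = 3 × £6,400 = £19,200. 6% of the £159,950 excess over £88,600 is £9,597; credit = £19,200 − £9,597 = £9,603.
Rural Housing Credit: £248,550 is at or below the £254,700 threshold, so the full £4,960 applies.
Education Credit: income exceeds £241,600 by £6,950, which is 7 full-or-partial £1,000 increments; reduction = 7 × £90 = £630, leaving £6,120.
Total: £9,603 + £4,960 + £6,120 = £20,683.

£20,683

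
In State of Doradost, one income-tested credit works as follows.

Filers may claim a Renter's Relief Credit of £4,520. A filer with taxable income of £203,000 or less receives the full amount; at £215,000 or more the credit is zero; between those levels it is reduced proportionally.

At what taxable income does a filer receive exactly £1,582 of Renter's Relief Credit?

£210,800

£1,582 is 1,582/4,520 of the full £4,520, so 2,938/4,520 of the £12,000 range has been used: income = £203,000 + £12,000 × 2,938/4,520 = £210,800.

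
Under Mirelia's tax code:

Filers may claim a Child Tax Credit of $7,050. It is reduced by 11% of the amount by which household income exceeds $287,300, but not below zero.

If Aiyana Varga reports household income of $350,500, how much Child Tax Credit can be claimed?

Child Tax Credit: 11% of the $63,200 excess over $287,300 is $6,952; credit = $7,050 − $6,952 = $98.

$98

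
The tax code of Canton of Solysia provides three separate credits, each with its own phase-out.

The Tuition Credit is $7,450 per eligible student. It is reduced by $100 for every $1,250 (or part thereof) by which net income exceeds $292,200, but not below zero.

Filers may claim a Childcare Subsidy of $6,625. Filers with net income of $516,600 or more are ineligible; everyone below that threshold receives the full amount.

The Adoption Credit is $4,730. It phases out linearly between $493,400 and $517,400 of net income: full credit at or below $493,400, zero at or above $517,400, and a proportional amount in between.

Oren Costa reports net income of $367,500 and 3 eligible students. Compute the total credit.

$27,605

Tuition Credit: base = 3 × $7,450 = $22,350. income exceeds $292,200 by $75,300, which is 61 full-or-partial $1,250 increments; reduction = 61 × $100 = $6,100, leaving $16,250.
Childcare Subsidy: $367,500 is below the $516,600 cutoff, so the full $6,625 applies.
Adoption Credit: $367,500 is at or below the $493,400 threshold, so the full $4,730 applies.
Total: $16,250 + $6,625 + $4,730 = $27,605.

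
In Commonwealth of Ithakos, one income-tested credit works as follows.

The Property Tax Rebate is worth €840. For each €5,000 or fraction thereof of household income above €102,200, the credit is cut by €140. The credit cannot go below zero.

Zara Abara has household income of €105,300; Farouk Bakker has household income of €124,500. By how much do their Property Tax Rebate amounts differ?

€560

Zara (€105,300): Property Tax Rebate: income exceeds €102,200 by €3,100, which is 1 full-or-partial €5,000 increment; reduction = 1 × €140 = €140, leaving €700.
Farouk (€124,500): Property Tax Rebate: income exceeds €102,200 by €22,300, which is 5 full-or-partial €5,000 increments; reduction = 5 × €140 = €700, leaving €140.
Difference: |€700 − €140| = €560.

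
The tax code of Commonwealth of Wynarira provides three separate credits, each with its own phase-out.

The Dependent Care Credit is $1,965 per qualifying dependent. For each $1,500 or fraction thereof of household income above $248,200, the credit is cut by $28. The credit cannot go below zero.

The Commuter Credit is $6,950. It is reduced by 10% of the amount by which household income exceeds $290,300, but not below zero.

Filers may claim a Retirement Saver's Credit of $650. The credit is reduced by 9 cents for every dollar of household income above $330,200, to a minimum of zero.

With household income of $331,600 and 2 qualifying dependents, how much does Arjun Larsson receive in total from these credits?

$5,706

Dependent Care Credit: base = 2 × $1,965 = $3,930. income exceeds $248,200 by $83,400, which is 56 full-or-partial $1,500 increments; reduction = 56 × $28 = $1,568, leaving $2,362.
Commuter Credit: 10% of the $41,300 excess over $290,300 is $4,130; credit = $6,950 − $4,130 = $2,820.
Retirement Saver's Credit: 9% of the $1,400 excess over $330,200 is $126; credit = $650 − $126 = $524.
Total: $2,362 + $2,820 + $524 = $5,706.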